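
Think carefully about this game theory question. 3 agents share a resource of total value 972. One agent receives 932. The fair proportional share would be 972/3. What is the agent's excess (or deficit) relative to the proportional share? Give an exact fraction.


Step 1: Proportional share = 972/3 = 324
Step 2: Agent's actual allocation = 932
Step 3: Excess = 932 - 324 = 608

608


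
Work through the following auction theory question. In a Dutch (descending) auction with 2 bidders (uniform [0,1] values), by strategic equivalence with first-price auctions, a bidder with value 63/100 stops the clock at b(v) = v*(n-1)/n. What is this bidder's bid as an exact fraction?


Step 1: Dutch auctions are strategically equivalent to first-price auctions
Step 2: The equilibrium bid is b(v) = v*(n-1)/n
Step 3: b = 63/100 * 1/2
Step 4: b = 63/200

63/200


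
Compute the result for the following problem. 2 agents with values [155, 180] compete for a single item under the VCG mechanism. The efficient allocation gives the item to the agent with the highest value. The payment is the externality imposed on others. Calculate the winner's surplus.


Step 1: The winner is the agent with the highest value: agent 1 with value 180
Step 2: Values of other agents: [155]
Step 3: VCG payment = max of others' values = 155
Step 4: Surplus = 180 - 155 = 25

25


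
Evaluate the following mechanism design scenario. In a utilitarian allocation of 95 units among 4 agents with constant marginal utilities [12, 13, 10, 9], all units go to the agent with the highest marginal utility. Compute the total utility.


Step 1: The marginal utilities are [12, 13, 10, 9]
Step 2: The highest marginal utility is 13
Step 3: All 95 units go to that agent
Step 4: Total utility = 13 * 95 = 1235

1235


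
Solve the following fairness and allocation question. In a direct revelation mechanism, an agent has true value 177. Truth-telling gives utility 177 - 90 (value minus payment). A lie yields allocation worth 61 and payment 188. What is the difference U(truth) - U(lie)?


Step 1: U(truth) = value - payment = 177 - 90 = 87
Step 2: U(lie) = allocation - payment = 61 - 188 = -127
Step 3: IC gap = 87 - (-127) = 214

214


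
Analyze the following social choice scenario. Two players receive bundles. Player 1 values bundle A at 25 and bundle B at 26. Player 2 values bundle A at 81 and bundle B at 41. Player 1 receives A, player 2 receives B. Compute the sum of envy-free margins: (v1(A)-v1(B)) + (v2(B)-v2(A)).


Step 1: Player 1's margin = v1(A) - v1(B) = 25 - 26 = -1
Step 2: Player 2's margin = v2(B) - v2(A) = 41 - 81 = -40
Step 3: Total margin = -1 + -40 = -41

-41


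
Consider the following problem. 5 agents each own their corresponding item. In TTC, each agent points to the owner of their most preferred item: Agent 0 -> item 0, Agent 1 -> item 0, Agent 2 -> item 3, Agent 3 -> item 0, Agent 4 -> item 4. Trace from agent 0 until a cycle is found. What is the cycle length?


Step 1: Trace the pointer graph from agent 0: 0 -> 0
Step 2: A cycle is detected when we revisit agent 0
Step 3: The cycle is: 0 -> 0
Step 4: Cycle length = 1

1


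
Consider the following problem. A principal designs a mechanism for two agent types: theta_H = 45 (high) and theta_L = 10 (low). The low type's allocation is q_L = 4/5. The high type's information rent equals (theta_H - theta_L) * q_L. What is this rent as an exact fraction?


Step 1: theta_H - theta_L = 45 - 10 = 35
Step 2: Information rent = (theta_H - theta_L) * q_L
Step 3: = 35 * 4/5
Step 4: = 28

28


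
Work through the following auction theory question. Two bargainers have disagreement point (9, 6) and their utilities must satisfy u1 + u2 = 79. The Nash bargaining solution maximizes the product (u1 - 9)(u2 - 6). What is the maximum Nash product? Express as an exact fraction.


Step 1: The Nash solution splits surplus symmetrically above the disagreement point
Step 2: u1 = (total + d1 - d2)/2 = (79 + 9 - 6)/2 = 41
Step 3: u2 = (total - d1 + d2)/2 = (79 - 9 + 6)/2 = 38
Step 4: Nash product = (41 - 9) * (38 - 6)
Step 5: = 32 * 32 = 1024

1024


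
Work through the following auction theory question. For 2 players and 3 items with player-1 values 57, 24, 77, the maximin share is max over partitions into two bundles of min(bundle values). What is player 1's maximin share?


Step 1: Item values = 57, 24, 77
Step 2: Enumerate all 2-bundle partitions and take the smaller bundle:
  Partition 1: {57} vs {24,77} -> bundles 57, 101; min = 57
  Partition 2: {24} vs {57,77} -> bundles 24, 134; min = 24
  Partition 3: {77} vs {57,24} -> bundles 77, 81; min = 77
Step 3: MMS = max(57, 24, 77) = 77

77


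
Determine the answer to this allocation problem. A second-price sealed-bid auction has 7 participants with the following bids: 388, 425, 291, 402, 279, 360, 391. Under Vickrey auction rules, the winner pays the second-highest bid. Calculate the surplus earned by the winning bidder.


Step 1: Sort bids in descending order: 425, 402, 391, 388, 360, 291, 279
Step 2: The winning bid is the highest: 425
Step 3: The payment equals the second-highest bid: 402
Step 4: Surplus = winner's bid - payment = 425 - 402 = 23

23


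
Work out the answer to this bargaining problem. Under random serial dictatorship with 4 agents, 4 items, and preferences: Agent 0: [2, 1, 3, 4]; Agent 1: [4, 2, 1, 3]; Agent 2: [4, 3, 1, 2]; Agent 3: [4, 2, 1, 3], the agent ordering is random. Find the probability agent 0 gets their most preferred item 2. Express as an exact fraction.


Step 1: Agent 0 wants item 2
Step 2: There are 24 possible orderings of agents
Step 3: In 14 orderings, agent 0 gets item 2
Step 4: Probability = 14/24 = 7/12

7/12


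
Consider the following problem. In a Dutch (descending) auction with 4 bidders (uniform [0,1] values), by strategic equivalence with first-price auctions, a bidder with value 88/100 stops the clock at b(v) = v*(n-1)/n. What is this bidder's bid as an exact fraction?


Step 1: Dutch auctions are strategically equivalent to first-price auctions
Step 2: The equilibrium bid is b(v) = v*(n-1)/n
Step 3: b = 22/25 * 3/4
Step 4: b = 33/50

33/50


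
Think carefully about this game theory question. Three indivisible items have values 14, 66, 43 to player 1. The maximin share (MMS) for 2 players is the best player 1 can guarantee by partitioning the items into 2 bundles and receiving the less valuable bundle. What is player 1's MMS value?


Step 1: Item values = 14, 66, 43
Step 2: Enumerate all 2-bundle partitions and take the smaller bundle:
  Partition 1: {14} vs {66,43} -> bundles 14, 109; min = 14
  Partition 2: {66} vs {14,43} -> bundles 66, 57; min = 57
  Partition 3: {43} vs {14,66} -> bundles 43, 80; min = 43
Step 3: MMS = max(14, 57, 43) = 57

57


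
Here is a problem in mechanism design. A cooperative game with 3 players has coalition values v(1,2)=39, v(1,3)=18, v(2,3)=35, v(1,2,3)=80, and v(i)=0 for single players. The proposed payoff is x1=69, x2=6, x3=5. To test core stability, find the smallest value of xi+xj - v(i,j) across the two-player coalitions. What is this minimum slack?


Step 1: Slack for coalition (1,2): x1+x2 - v12 = 75 - 39 = 36
Step 2: Slack for coalition (1,3): x1+x3 - v13 = 74 - 18 = 56
Step 3: Slack for coalition (2,3): x2+x3 - v23 = 11 - 35 = -24
Step 4: Minimum slack = min(36, 56, -24) = -24, attained by (2,3); coalition (2,3) can block (slack < 0), so the allocation is not in the core

-24


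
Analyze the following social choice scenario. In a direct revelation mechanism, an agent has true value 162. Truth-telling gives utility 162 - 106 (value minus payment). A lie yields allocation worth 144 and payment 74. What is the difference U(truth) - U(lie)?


Step 1: U(truth) = value - payment = 162 - 106 = 56
Step 2: U(lie) = allocation - payment = 144 - 74 = 70
Step 3: IC gap = 56 - 70 = -14

-14


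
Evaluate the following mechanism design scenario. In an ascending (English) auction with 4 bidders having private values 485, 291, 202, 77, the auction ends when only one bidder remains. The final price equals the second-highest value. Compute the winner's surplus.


Step 1: Identify the highest value: 485
Step 2: Identify the second-highest value: 291
Step 3: The final price = second-highest value = 291
Step 4: Surplus = 485 - 291 = 194

194


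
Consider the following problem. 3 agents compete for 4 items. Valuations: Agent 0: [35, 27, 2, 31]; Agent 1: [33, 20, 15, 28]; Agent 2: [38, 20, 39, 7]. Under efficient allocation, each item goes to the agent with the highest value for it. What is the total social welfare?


Step 1: For each item, find the maximum value among all agents.
Step 2: Item 0 -> Agent 2 (value 38)
Step 3: Item 1 -> Agent 0 (value 27)
Step 4: Item 2 -> Agent 2 (value 39)
Step 5: Item 3 -> Agent 0 (value 31)
Step 6: Total welfare = 38 + 27 + 39 + 31 = 135

135


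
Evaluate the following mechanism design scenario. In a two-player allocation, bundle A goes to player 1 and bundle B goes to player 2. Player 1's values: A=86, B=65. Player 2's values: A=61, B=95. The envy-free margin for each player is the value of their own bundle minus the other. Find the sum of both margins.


Step 1: Player 1's margin = v1(A) - v1(B) = 86 - 65 = 21
Step 2: Player 2's margin = v2(B) - v2(A) = 95 - 61 = 34
Step 3: Total margin = 21 + 34 = 55

55


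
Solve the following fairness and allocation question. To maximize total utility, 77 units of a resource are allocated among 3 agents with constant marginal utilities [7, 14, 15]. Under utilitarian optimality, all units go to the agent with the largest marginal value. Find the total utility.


Step 1: The marginal utilities are [7, 14, 15]
Step 2: The highest marginal utility is 15
Step 3: All 77 units go to that agent
Step 4: Total utility = 15 * 77 = 1155

1155


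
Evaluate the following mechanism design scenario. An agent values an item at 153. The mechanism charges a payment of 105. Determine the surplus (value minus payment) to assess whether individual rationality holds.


Step 1: Surplus = value - payment = 153 - 105 = 48
Step 2: IR is satisfied (surplus >= 0)

48


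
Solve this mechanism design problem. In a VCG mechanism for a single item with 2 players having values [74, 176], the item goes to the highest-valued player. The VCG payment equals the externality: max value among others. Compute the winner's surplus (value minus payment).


Step 1: The winner is the agent with the highest value: agent 1 with value 176
Step 2: Values of other agents: [74]
Step 3: VCG payment = max of others' values = 74
Step 4: Surplus = 176 - 74 = 102

102


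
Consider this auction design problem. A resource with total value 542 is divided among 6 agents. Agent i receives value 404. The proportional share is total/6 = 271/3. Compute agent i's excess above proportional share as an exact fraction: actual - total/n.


Step 1: Proportional share = 542/6 = 271/3
Step 2: Agent's actual allocation = 404
Step 3: Excess = 404 - 271/3 = 941/3

941/3


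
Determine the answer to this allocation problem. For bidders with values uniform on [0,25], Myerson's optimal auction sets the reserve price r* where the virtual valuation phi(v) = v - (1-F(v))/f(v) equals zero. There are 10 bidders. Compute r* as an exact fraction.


Step 1: For U[0,25], F(v) = v/25 and f(v) = 1/25
Step 2: phi(v) = v - (1 - v/25)/(1/25) = v - (25 - v) = 2v - 25
Step 3: Set phi(r*) = 0: 2r* - 25 = 0
Step 4: r* = 25/2 (the number of bidders n = 10 does not enter)

25/2


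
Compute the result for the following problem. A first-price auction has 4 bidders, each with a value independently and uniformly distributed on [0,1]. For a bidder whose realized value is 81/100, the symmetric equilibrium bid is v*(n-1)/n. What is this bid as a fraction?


Step 1: The symmetric BNE bidding function is b(v) = v * (n-1) / n
Step 2: Substitute v = 81/100 and n = 4
Step 3: b = 81/100 * 3/4
Step 4: b = 243/400

243/400


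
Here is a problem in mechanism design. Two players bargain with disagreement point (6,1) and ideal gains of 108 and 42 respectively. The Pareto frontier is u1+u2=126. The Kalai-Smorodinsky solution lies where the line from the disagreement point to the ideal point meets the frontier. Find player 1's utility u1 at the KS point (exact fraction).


Step 1: At the KS point, (u1-d1)/r1 = (u2-d2)/r2 = t and u1+u2 = 126
Step 2: u1 = d1 + r1*t and u2 = d2 + r2*t, so (d1 + r1*t) + (d2 + r2*t) = 126
Step 3: t = (126 - 6 - 1)/(108 + 42) = 119/150
Step 4: u1 = d1 + r1*t = 6 + 108 * 119/150 = 2292/25
Step 5: (Check: u2 = d2 + r2*t = 858/25; u1+u2 = 2292/25 + 858/25 = 126, on the frontier.)

2292/25


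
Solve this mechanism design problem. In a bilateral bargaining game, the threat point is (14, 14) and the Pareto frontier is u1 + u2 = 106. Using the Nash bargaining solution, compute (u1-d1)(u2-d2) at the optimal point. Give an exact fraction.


Step 1: The Nash solution splits surplus symmetrically above the disagreement point
Step 2: u1 = (total + d1 - d2)/2 = (106 + 14 - 14)/2 = 53
Step 3: u2 = (total - d1 + d2)/2 = (106 - 14 + 14)/2 = 53
Step 4: Nash product = (53 - 14) * (53 - 14)
Step 5: = 39 * 39 = 1521

1521


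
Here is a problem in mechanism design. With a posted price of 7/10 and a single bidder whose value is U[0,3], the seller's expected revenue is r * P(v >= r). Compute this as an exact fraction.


Step 1: Posted price r = 7/10, value support [0,3]
Step 2: P(v >= r) = (3 - 7/10)/3 = 23/30
Step 3: Expected revenue = r * P(v >= r) = 7/10 * 23/30
Step 4: Revenue = 161/300

161/300


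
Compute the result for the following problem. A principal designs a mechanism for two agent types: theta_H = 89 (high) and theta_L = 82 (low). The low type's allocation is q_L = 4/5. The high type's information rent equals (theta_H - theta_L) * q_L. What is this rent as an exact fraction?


Step 1: theta_H - theta_L = 89 - 82 = 7
Step 2: Information rent = (theta_H - theta_L) * q_L
Step 3: = 7 * 4/5
Step 4: = 28/5

28/5


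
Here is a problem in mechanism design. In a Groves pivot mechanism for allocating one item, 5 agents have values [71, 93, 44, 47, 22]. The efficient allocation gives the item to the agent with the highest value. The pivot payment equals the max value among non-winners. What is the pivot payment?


Step 1: The efficient winner is agent 1 with value 93
Step 2: Other agents' values: [71, 44, 47, 22]
Step 3: Pivot payment = max(others) = 71
Step 4: The winner pays 71

71


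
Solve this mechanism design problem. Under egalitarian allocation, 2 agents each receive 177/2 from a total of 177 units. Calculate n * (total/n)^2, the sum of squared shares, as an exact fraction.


Step 1: Each agent's share = 177/2
Step 2: Square of each share = (177/2)^2 = 31329/4
Step 3: Sum of squares = 2 * 31329/4 = 31329/2

31329/2


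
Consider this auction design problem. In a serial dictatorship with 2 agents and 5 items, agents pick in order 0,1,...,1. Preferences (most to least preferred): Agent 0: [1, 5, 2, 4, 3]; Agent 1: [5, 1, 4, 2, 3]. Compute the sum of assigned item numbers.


Step 1: Agent 0 picks item 1
Step 2: Agent 1 picks item 5
Step 3: Sum = 1 + 5 = 6

6


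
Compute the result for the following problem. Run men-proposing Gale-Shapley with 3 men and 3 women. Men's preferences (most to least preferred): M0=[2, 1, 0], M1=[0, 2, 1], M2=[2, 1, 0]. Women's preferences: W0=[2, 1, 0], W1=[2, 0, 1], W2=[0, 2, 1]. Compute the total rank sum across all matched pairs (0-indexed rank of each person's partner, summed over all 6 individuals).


Step 1: Run Gale-Shapley (men propose, women hold best offer):
  M0 proposes to W2; she accepts
  M1 proposes to W0; she accepts
  M2 proposes to W2; rejected
  M2 proposes to W1; she accepts
Step 2: Final matching: W0-M1, W1-M2, W2-M0
Step 3: 0-indexed ranks (man's rank of his match, then woman's): 0 + 1 + 1 + 0 + 0 + 0
Step 4: Total rank sum = 2

2


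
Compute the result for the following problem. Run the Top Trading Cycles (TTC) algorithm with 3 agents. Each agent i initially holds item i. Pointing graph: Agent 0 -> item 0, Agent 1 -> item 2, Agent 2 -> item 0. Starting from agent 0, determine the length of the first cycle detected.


Step 1: Trace the pointer graph from agent 0: 0 -> 0
Step 2: A cycle is detected when we revisit agent 0
Step 3: The cycle is: 0 -> 0
Step 4: Cycle length = 1

1


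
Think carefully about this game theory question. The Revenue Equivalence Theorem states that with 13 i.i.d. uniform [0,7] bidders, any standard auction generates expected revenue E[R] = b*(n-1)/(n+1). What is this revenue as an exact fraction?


Step 1: By Revenue Equivalence, expected revenue = b*(n-1)/(n+1)
Step 2: Substituting n = 13, b = 7
Step 3: Revenue = 7*(13-1)/(13+1) = 7*12/14
Step 4: Revenue = 84/14 = 6

6


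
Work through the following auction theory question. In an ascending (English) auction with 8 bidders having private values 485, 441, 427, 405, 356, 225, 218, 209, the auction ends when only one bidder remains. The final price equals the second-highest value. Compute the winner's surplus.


Step 1: Identify the highest value: 485
Step 2: Identify the second-highest value: 441
Step 3: The final price = second-highest value = 441
Step 4: Surplus = 485 - 441 = 44

44


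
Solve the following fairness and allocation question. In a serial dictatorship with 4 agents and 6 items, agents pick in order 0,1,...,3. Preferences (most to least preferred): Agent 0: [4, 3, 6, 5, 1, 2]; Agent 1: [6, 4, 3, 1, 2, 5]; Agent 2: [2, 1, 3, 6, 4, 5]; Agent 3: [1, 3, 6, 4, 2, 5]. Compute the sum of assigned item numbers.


Step 1: Agent 0 picks item 4
Step 2: Agent 1 picks item 6
Step 3: Agent 2 picks item 2
Step 4: Agent 3 picks item 1
Step 5: Sum = 4 + 6 + 2 + 1 = 13

13


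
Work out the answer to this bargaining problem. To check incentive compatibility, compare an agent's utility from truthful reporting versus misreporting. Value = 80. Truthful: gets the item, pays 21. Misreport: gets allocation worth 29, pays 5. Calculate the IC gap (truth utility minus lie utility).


Step 1: U(truth) = value - payment = 80 - 21 = 59
Step 2: U(lie) = allocation - payment = 29 - 5 = 24
Step 3: IC gap = 59 - 24 = 35

35


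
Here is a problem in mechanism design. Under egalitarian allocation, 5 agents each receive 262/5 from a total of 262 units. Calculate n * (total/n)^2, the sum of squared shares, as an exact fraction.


Step 1: Each agent's share = 262/5
Step 2: Square of each share = (262/5)^2 = 68644/25
Step 3: Sum of squares = 5 * 68644/25 = 68644/5

68644/5


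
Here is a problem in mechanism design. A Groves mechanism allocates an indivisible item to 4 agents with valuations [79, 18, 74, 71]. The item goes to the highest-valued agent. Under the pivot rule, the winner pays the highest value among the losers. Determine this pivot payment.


Step 1: The efficient winner is agent 0 with value 79
Step 2: Other agents' values: [18, 74, 71]
Step 3: Pivot payment = max(others) = 74
Step 4: The winner pays 74

74


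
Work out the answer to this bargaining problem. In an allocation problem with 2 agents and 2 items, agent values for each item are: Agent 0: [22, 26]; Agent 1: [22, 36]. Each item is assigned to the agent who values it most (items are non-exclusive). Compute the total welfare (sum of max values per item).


Step 1: For each item, find the maximum value among all agents.
Step 2: Item 0 -> Agent 0 (value 22)
Step 3: Item 1 -> Agent 1 (value 36)
Step 4: Total welfare = 22 + 36 = 58

58


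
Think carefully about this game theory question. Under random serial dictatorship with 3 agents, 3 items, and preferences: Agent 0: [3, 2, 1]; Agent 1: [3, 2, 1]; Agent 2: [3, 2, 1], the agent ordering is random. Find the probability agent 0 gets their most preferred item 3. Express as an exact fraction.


Step 1: Agent 0 wants item 3
Step 2: There are 6 possible orderings of agents
Step 3: In 2 orderings, agent 0 gets item 3
Step 4: Probability = 2/6 = 1/3

1/3


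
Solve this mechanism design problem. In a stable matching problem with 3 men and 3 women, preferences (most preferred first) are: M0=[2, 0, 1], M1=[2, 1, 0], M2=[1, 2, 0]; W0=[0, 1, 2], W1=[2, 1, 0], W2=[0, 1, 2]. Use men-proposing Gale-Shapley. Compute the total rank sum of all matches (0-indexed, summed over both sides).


Step 1: Run Gale-Shapley (men propose, women hold best offer):
  M0 proposes to W2; she accepts
  M1 proposes to W2; rejected
  M1 proposes to W1; she accepts
  M2 proposes to W1; she switches from M1
  M1 proposes to W0; she accepts
Step 2: Final matching: W0-M1, W1-M2, W2-M0
Step 3: 0-indexed ranks (man's rank of his match, then woman's): 2 + 1 + 0 + 0 + 0 + 0
Step 4: Total rank sum = 3

3


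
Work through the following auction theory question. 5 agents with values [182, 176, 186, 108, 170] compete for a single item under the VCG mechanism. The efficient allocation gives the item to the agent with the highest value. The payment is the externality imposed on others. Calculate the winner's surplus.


Step 1: The winner is the agent with the highest value: agent 2 with value 186
Step 2: Values of other agents: [182, 176, 108, 170]
Step 3: VCG payment = max of others' values = 182
Step 4: Surplus = 186 - 182 = 4

4


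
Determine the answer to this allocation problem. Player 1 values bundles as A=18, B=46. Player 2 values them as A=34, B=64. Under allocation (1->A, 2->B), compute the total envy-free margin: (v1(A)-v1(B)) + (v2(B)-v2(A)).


Step 1: Player 1's margin = v1(A) - v1(B) = 18 - 46 = -28
Step 2: Player 2's margin = v2(B) - v2(A) = 64 - 34 = 30
Step 3: Total margin = -28 + 30 = 2

2


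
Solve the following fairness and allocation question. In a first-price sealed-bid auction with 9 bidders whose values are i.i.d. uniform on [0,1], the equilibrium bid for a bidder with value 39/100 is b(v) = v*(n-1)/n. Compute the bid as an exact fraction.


Step 1: The symmetric BNE bidding function is b(v) = v * (n-1) / n
Step 2: Substitute v = 39/100 and n = 9
Step 3: b = 39/100 * 8/9
Step 4: b = 26/75

26/75


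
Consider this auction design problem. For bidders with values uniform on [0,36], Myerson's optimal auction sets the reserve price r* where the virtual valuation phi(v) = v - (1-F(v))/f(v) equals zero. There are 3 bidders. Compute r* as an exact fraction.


Step 1: For U[0,36], F(v) = v/36 and f(v) = 1/36
Step 2: phi(v) = v - (1 - v/36)/(1/36) = v - (36 - v) = 2v - 36
Step 3: Set phi(r*) = 0: 2r* - 36 = 0
Step 4: r* = 36/2 = 18 (the number of bidders n = 3 does not enter)

18


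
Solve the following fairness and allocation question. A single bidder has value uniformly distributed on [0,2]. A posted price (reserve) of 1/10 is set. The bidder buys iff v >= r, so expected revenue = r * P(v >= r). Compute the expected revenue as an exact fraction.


Step 1: Posted price r = 1/10, value support [0,2]
Step 2: P(v >= r) = (2 - 1/10)/2 = 19/20
Step 3: Expected revenue = r * P(v >= r) = 1/10 * 19/20
Step 4: Revenue = 19/200

19/200


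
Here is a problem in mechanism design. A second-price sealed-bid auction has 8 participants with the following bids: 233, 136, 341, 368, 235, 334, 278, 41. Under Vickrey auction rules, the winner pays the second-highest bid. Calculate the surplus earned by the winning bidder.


Step 1: Sort bids in descending order: 368, 341, 334, 278, 235, 233, 136, 41
Step 2: The winning bid is the highest: 368
Step 3: The payment equals the second-highest bid: 341
Step 4: Surplus = winner's bid - payment = 368 - 341 = 27

27


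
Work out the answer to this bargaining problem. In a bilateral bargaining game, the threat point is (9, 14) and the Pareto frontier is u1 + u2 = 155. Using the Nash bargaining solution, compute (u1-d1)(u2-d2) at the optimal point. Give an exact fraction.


Step 1: The Nash solution splits surplus symmetrically above the disagreement point
Step 2: u1 = (total + d1 - d2)/2 = (155 + 9 - 14)/2 = 75
Step 3: u2 = (total - d1 + d2)/2 = (155 - 9 + 14)/2 = 80
Step 4: Nash product = (75 - 9) * (80 - 14)
Step 5: = 66 * 66 = 4356

4356


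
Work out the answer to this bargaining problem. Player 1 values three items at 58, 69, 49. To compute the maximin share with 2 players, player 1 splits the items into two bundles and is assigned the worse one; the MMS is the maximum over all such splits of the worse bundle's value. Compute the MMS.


Step 1: Item values = 58, 69, 49
Step 2: Enumerate all 2-bundle partitions and take the smaller bundle:
  Partition 1: {58} vs {69,49} -> bundles 58, 118; min = 58
  Partition 2: {69} vs {58,49} -> bundles 69, 107; min = 69
  Partition 3: {49} vs {58,69} -> bundles 49, 127; min = 49
Step 3: MMS = max(58, 69, 49) = 69

69


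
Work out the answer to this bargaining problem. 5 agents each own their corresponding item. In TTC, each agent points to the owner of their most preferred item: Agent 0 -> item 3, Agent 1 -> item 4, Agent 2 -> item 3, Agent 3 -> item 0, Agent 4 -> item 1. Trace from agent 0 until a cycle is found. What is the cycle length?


Step 1: Trace the pointer graph from agent 0: 0 -> 3 -> 0
Step 2: A cycle is detected when we revisit agent 0
Step 3: The cycle is: 0 -> 3 -> 0
Step 4: Cycle length = 2

2


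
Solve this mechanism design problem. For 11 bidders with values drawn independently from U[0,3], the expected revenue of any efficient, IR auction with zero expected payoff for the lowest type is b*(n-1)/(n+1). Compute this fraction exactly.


Step 1: By Revenue Equivalence, expected revenue = b*(n-1)/(n+1)
Step 2: Substituting n = 11, b = 3
Step 3: Revenue = 3*(11-1)/(11+1) = 3*10/12
Step 4: Revenue = 30/12 = 5/2

5/2


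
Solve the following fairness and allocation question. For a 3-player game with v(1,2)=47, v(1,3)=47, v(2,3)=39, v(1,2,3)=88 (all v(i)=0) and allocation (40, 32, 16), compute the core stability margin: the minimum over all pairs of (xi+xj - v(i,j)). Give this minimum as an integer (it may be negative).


Step 1: Slack for coalition (1,2): x1+x2 - v12 = 72 - 47 = 25
Step 2: Slack for coalition (1,3): x1+x3 - v13 = 56 - 47 = 9
Step 3: Slack for coalition (2,3): x2+x3 - v23 = 48 - 39 = 9
Step 4: Minimum slack = min(25, 9, 9) = 9, attained by (1,3) and (2,3); no pair can gain by deviating, so the allocation is in the core

9


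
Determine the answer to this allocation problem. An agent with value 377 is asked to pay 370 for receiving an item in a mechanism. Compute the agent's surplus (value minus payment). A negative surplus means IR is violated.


Step 1: Surplus = value - payment = 377 - 370 = 7
Step 2: IR is satisfied (surplus >= 0)

7


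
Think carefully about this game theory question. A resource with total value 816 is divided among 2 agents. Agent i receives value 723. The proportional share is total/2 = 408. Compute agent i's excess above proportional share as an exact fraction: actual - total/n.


Step 1: Proportional share = 816/2 = 408
Step 2: Agent's actual allocation = 723
Step 3: Excess = 723 - 408 = 315

315


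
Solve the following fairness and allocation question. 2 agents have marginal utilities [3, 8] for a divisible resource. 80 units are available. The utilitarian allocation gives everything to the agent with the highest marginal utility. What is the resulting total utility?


Step 1: The marginal utilities are [3, 8]
Step 2: The highest marginal utility is 8
Step 3: All 80 units go to that agent
Step 4: Total utility = 8 * 80 = 640

640


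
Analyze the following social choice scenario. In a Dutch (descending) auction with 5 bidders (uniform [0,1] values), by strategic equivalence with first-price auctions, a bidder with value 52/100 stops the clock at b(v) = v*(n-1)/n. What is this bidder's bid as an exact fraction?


Step 1: Dutch auctions are strategically equivalent to first-price auctions
Step 2: The equilibrium bid is b(v) = v*(n-1)/n
Step 3: b = 13/25 * 4/5
Step 4: b = 52/125

52/125


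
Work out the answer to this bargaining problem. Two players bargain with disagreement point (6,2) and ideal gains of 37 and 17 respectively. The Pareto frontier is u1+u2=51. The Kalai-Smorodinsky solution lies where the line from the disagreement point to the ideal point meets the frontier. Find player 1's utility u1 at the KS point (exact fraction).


Step 1: At the KS point, (u1-d1)/r1 = (u2-d2)/r2 = t and u1+u2 = 51
Step 2: u1 = d1 + r1*t and u2 = d2 + r2*t, so (d1 + r1*t) + (d2 + r2*t) = 51
Step 3: t = (51 - 6 - 2)/(37 + 17) = 43/54
Step 4: u1 = d1 + r1*t = 6 + 37 * 43/54 = 1915/54
Step 5: (Check: u2 = d2 + r2*t = 839/54; u1+u2 = 1915/54 + 839/54 = 51, on the frontier.)

1915/54


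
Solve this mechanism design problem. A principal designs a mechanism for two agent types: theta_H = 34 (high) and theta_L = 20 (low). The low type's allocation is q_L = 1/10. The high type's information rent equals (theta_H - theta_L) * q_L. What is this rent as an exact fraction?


Step 1: theta_H - theta_L = 34 - 20 = 14
Step 2: Information rent = (theta_H - theta_L) * q_L
Step 3: = 14 * 1/10
Step 4: = 7/5

7/5


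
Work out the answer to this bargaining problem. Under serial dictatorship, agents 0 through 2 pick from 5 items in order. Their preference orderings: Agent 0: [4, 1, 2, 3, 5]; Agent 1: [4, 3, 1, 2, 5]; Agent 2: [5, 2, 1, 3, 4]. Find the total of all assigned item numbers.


Step 1: Agent 0 picks item 4
Step 2: Agent 1 picks item 3
Step 3: Agent 2 picks item 5
Step 4: Sum = 4 + 3 + 5 = 12

12


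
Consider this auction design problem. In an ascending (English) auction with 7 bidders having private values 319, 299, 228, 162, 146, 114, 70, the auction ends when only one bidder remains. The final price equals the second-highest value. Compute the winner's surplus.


Step 1: Identify the highest value: 319
Step 2: Identify the second-highest value: 299
Step 3: The final price = second-highest value = 299
Step 4: Surplus = 319 - 299 = 20

20


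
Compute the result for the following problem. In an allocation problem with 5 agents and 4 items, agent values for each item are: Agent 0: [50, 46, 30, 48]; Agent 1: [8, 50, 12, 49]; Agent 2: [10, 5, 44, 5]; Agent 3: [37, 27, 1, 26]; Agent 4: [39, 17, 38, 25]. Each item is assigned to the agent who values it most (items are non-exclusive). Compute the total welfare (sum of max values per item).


Step 1: For each item, find the maximum value among all agents.
Step 2: Item 0 -> Agent 0 (value 50)
Step 3: Item 1 -> Agent 1 (value 50)
Step 4: Item 2 -> Agent 2 (value 44)
Step 5: Item 3 -> Agent 1 (value 49)
Step 6: Total welfare = 50 + 50 + 44 + 49 = 193

193


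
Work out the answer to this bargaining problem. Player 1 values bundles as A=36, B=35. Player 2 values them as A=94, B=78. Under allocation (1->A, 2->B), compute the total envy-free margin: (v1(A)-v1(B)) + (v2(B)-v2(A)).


Step 1: Player 1's margin = v1(A) - v1(B) = 36 - 35 = 1
Step 2: Player 2's margin = v2(B) - v2(A) = 78 - 94 = -16
Step 3: Total margin = 1 + -16 = -15

-15


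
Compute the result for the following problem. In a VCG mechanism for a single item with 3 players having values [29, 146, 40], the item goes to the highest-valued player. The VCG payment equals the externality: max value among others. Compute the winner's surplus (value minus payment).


Step 1: The winner is the agent with the highest value: agent 1 with value 146
Step 2: Values of other agents: [29, 40]
Step 3: VCG payment = max of others' values = 40
Step 4: Surplus = 146 - 40 = 106

106


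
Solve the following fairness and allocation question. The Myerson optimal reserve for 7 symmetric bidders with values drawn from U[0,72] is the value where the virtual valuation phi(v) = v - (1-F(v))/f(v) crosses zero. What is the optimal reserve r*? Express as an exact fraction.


Step 1: For U[0,72], F(v) = v/72 and f(v) = 1/72
Step 2: phi(v) = v - (1 - v/72)/(1/72) = v - (72 - v) = 2v - 72
Step 3: Set phi(r*) = 0: 2r* - 72 = 0
Step 4: r* = 72/2 = 36 (the number of bidders n = 7 does not enter)

36


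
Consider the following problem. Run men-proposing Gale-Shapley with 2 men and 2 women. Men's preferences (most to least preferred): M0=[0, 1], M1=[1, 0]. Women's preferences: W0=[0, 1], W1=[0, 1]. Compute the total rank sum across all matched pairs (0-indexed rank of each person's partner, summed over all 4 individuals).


Step 1: Run Gale-Shapley (men propose, women hold best offer):
  M0 proposes to W0; she accepts
  M1 proposes to W1; she accepts
Step 2: Final matching: W0-M0, W1-M1
Step 3: 0-indexed ranks (man's rank of his match, then woman's): 0 + 0 + 0 + 1
Step 4: Total rank sum = 1

1


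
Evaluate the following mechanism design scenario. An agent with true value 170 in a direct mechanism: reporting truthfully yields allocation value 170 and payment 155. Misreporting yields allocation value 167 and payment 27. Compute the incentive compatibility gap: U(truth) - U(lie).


Step 1: U(truth) = value - payment = 170 - 155 = 15
Step 2: U(lie) = allocation - payment = 167 - 27 = 140
Step 3: IC gap = 15 - 140 = -125

-125


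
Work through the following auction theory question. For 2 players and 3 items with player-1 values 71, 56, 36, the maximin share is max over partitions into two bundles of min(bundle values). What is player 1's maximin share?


Step 1: Item values = 71, 56, 36
Step 2: Enumerate all 2-bundle partitions and take the smaller bundle:
  Partition 1: {71} vs {56,36} -> bundles 71, 92; min = 71
  Partition 2: {56} vs {71,36} -> bundles 56, 107; min = 56
  Partition 3: {36} vs {71,56} -> bundles 36, 127; min = 36
Step 3: MMS = max(71, 56, 36) = 71

71


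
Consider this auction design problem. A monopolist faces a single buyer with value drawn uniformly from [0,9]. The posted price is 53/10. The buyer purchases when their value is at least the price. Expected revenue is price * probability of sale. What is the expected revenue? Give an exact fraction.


Step 1: Posted price r = 53/10, value support [0,9]
Step 2: P(v >= r) = (9 - 53/10)/9 = 37/90
Step 3: Expected revenue = r * P(v >= r) = 53/10 * 37/90
Step 4: Revenue = 1961/900

1961/900


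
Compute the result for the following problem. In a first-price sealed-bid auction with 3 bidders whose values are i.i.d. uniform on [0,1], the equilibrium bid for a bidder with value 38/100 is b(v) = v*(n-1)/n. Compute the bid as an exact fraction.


Step 1: The symmetric BNE bidding function is b(v) = v * (n-1) / n
Step 2: Substitute v = 19/50 and n = 3
Step 3: b = 19/50 * 2/3
Step 4: b = 19/75

19/75


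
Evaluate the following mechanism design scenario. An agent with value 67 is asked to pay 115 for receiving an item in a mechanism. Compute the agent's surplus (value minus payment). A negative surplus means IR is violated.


Step 1: Surplus = value - payment = 67 - 115 = -48
Step 2: IR is violated (surplus < 0)

-48


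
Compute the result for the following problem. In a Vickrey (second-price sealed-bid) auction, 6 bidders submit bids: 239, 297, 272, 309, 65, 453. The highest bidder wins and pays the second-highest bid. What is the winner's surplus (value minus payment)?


Step 1: Sort bids in descending order: 453, 309, 297, 272, 239, 65
Step 2: The winning bid is the highest: 453
Step 3: The payment equals the second-highest bid: 309
Step 4: Surplus = winner's bid - payment = 453 - 309 = 144

144


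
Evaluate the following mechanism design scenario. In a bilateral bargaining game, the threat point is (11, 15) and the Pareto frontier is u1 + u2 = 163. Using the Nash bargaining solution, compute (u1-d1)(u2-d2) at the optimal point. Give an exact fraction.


Step 1: The Nash solution splits surplus symmetrically above the disagreement point
Step 2: u1 = (total + d1 - d2)/2 = (163 + 11 - 15)/2 = 159/2
Step 3: u2 = (total - d1 + d2)/2 = (163 - 11 + 15)/2 = 167/2
Step 4: Nash product = (159/2 - 11) * (167/2 - 15)
Step 5: = 137/2 * 137/2 = 18769/4

18769/4


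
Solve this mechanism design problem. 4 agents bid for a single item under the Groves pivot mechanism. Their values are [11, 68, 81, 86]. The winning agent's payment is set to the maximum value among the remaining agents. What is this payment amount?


Step 1: The efficient winner is agent 3 with value 86
Step 2: Other agents' values: [11, 68, 81]
Step 3: Pivot payment = max(others) = 81
Step 4: The winner pays 81

81


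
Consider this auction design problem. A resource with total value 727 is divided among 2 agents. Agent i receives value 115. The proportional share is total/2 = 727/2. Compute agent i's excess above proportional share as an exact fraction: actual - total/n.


Step 1: Proportional share = 727/2
Step 2: Agent's actual allocation = 115
Step 3: Excess = 115 - 727/2 = -497/2

-497/2


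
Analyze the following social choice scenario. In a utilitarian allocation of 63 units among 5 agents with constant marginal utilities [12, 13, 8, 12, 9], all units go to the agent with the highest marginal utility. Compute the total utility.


Step 1: The marginal utilities are [12, 13, 8, 12, 9]
Step 2: The highest marginal utility is 13
Step 3: All 63 units go to that agent
Step 4: Total utility = 13 * 63 = 819

819


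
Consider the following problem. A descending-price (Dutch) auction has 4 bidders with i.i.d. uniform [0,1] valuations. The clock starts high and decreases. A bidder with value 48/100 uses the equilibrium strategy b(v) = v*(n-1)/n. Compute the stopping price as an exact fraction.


Step 1: Dutch auctions are strategically equivalent to first-price auctions
Step 2: The equilibrium bid is b(v) = v*(n-1)/n
Step 3: b = 12/25 * 3/4
Step 4: b = 9/25

9/25


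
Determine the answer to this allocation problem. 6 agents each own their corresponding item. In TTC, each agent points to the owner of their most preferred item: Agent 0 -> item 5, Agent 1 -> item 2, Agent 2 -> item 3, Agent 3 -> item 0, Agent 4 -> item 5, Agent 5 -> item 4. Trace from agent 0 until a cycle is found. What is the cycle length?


Step 1: Trace the pointer graph from agent 0: 0 -> 5 -> 4 -> 5
Step 2: A cycle is detected when we revisit agent 5
Step 3: The cycle is: 5 -> 4 -> 5
Step 4: Cycle length = 2

2


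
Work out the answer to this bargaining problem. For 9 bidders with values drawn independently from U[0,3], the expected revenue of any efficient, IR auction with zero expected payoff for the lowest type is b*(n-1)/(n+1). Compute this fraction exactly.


Step 1: By Revenue Equivalence, expected revenue = b*(n-1)/(n+1)
Step 2: Substituting n = 9, b = 3
Step 3: Revenue = 3*(9-1)/(9+1) = 3*8/10
Step 4: Revenue = 24/10 = 12/5

12/5


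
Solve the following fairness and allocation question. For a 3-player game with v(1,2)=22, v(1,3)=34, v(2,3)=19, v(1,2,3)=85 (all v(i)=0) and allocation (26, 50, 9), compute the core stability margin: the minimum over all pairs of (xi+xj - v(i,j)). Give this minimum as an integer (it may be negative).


Step 1: Slack for coalition (1,2): x1+x2 - v12 = 76 - 22 = 54
Step 2: Slack for coalition (1,3): x1+x3 - v13 = 35 - 34 = 1
Step 3: Slack for coalition (2,3): x2+x3 - v23 = 59 - 19 = 40
Step 4: Minimum slack = min(54, 1, 40) = 1, attained by (1,3); no pair can gain by deviating, so the allocation is in the core

1


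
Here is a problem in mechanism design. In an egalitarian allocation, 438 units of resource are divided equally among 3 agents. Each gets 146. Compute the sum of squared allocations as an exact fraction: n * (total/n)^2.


Step 1: Each agent's share = 438/3 = 146
Step 2: Square of each share = (146)^2 = 21316
Step 3: Sum of squares = 3 * 21316 = 63948

63948


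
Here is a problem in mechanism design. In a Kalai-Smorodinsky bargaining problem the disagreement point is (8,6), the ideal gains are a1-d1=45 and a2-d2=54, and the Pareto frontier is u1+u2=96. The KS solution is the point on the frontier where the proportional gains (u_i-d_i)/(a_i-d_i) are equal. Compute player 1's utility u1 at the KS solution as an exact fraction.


Step 1: At the KS point, (u1-d1)/r1 = (u2-d2)/r2 = t and u1+u2 = 96
Step 2: u1 = d1 + r1*t and u2 = d2 + r2*t, so (d1 + r1*t) + (d2 + r2*t) = 96
Step 3: t = (96 - 8 - 6)/(45 + 54) = 82/99
Step 4: u1 = d1 + r1*t = 8 + 45 * 82/99 = 498/11
Step 5: (Check: u2 = d2 + r2*t = 558/11; u1+u2 = 498/11 + 558/11 = 96, on the frontier.)

498/11
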